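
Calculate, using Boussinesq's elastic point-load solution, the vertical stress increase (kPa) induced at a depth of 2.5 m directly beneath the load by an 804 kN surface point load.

Δσ_z ≈ 61.4 kPa

Boussinesq vertical stress below a point load on an elastic half-space:
Δσ_z = 3P/(2πz²) · [1 + (r/z)²]^(−5/2)
r/z = 0/2.5 = 0; [1+(r/z)²]^(−5/2) = 1.
Δσ_z = 3×804/(2π×2.5²) × 1 = 61.421 × 1 = 61.42 kPa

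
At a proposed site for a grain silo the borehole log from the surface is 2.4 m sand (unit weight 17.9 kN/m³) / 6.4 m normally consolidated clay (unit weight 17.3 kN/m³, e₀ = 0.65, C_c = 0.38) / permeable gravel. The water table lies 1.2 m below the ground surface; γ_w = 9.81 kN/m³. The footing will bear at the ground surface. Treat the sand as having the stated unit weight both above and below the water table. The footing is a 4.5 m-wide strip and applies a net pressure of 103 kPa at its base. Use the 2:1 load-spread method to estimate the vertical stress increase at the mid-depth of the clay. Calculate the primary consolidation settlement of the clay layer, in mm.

S_c ≈ 388 mm

Mid-depth of clay below the ground surface: z = 2.4 + 6.4/2 = 5.6 m.
Total vertical stress at mid-clay: σ_v = 17.9×2.4 + 17.3×3.2 = 98.32 kPa.
Pore pressure: u = 9.81×(5.6 − 1.2) = 43.164 kPa.
Initial effective stress: σ'_0 = σ_v − u = 98.32 − 43.164 = 55.156 kPa.
Stress increase at mid-clay by the 2:1 spreading method:
Δσ = qB/(B+z) = 103×4.5/(4.5+5.6) = 45.891 kPa
Final effective stress: σ'_f = σ'_0 + Δσ = 55.156 + 45.891 = 101.05 kPa.
Normally consolidated clay, so the full stress increment lies on the virgin compression line:
S_c = C_c·H/(1+e₀)·log₁₀(σ'_f/σ'_0) = 0.38×6.4/(1+0.65)×log₁₀(101.05/55.156)
    = 1.4739 × 0.26294 = 0.3875 m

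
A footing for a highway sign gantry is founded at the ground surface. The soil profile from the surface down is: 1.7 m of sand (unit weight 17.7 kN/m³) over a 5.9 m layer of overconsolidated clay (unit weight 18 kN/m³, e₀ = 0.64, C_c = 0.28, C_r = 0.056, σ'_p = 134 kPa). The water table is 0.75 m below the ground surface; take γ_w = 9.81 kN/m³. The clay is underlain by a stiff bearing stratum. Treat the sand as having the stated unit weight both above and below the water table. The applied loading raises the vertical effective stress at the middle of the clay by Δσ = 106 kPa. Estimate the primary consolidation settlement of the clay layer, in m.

Mid-depth of clay below the ground surface: z = 1.7 + 5.9/2 = 4.65 m.
Total vertical stress at mid-clay: σ_v = 17.7×1.7 + 18×2.95 = 83.19 kPa.
Pore pressure: u = 9.81×(4.65 − 0.75) = 38.259 kPa.
Initial effective stress: σ'_0 = σ_v − u = 83.19 − 38.259 = 44.931 kPa.
Final effective stress: σ'_f = 44.931 + 106 = 150.93 kPa.
σ'_f = 150.93 > σ'_p = 134 kPa, so the stress path crosses the preconsolidation pressure — recompression up to σ'_p, then virgin compression beyond:
S_c = H/(1+e₀)·[C_r·log₁₀(σ'_p/σ'_0) + C_c·log₁₀(σ'_f/σ'_p)]
    = 5.9/1.64 × [0.056×log₁₀(134/44.931) + 0.28×log₁₀(150.93/134)]
    = 3.5976 × [0.026575 + 0.014468] = 0.1477 m

S_c ≈ 0.148 m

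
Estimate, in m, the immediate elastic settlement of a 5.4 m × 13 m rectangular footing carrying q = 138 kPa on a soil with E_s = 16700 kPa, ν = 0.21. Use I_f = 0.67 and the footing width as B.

S_e ≈ 0.0286 m

Immediate (elastic) settlement: S_e = q·B·(1−ν²)/E_s · I_f.
S_e = 138 × 5.4 × (1 − 0.21²) / 16700 × 0.67
    = 138 × 5.4 × 0.9559 / 16700 × 0.67
    = 0.02858 m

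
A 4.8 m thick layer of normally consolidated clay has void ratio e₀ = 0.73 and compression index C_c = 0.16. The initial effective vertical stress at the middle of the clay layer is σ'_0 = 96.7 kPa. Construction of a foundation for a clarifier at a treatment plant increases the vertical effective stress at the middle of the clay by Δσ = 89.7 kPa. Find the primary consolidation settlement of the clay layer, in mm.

Final effective stress: σ'_f = σ'_0 + Δσ = 96.7 + 89.7 = 186.4 kPa.
Normally consolidated clay, so the full stress increment lies on the virgin compression line:
S_c = C_c·H/(1+e₀)·log₁₀(σ'_f/σ'_0) = 0.16×4.8/(1+0.73)×log₁₀(186.4/96.7)
    = 0.44393 × 0.28502 = 0.1265 m

S_c ≈ 127 mm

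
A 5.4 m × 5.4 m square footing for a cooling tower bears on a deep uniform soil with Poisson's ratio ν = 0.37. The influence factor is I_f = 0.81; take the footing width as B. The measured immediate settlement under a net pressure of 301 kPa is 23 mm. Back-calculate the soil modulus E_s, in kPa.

E_s ≈ 49400 kPa

S_e = q·B·(1−ν²)/E_s · I_f  ⇒  E_s = q·B·(1−ν²)·I_f / S_e.
E_s = 301 × 5.4 × 0.8631 × 0.81 / 0.023 = 49410 kPa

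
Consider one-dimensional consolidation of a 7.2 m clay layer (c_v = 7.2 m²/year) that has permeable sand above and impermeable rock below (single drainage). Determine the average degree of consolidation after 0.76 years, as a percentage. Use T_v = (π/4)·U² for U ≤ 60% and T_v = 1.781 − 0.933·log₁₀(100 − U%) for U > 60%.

U ≈ 36.7 %

Drainage path length: H_d = H = 7.2 m (single drainage).
T_v = c_v·t/H_d² = 7.2×0.76/7.2² = 0.10556.
T_v = 0.10556 corresponds to the U ≤ 60% branch:
U = √(4T_v/π) = 0.3666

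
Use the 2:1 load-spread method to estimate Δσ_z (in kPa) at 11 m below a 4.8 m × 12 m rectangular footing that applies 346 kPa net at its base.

By the 2:1 method the load spreads at 1 horizontal : 2 vertical, so at depth z the loaded area has grown by z in each plan dimension:
Δσ = qBL/((B+z)(L+z)) = 346×4.8×12/((4.8+11)(12+11)) = 54.842 kPa

Δσ_z ≈ 54.8 kPa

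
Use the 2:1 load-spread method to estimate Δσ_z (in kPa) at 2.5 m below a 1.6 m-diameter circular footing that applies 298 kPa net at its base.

Δσ_z ≈ 45.4 kPa

By the 2:1 method the load spreads at 1 horizontal : 2 vertical, so at depth z the loaded area has grown by z in each plan dimension:
Δσ ≈ qD²/(D+z)² = 298×1.6²/(1.6+2.5)² = 45.383 kPa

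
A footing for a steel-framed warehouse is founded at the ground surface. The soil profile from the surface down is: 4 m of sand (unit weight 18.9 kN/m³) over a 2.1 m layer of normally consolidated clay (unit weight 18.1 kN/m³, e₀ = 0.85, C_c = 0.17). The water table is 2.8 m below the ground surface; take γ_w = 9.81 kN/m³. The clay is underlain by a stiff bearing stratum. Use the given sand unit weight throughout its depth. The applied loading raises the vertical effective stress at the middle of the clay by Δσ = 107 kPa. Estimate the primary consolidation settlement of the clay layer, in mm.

S_c ≈ 76 mm

Mid-depth of clay below the ground surface: z = 4 + 2.1/2 = 5.05 m.
Total vertical stress at mid-clay: σ_v = 18.9×4 + 18.1×1.05 = 94.605 kPa.
Pore pressure: u = 9.81×(5.05 − 2.8) = 22.073 kPa.
Initial effective stress: σ'_0 = σ_v − u = 94.605 − 22.073 = 72.532 kPa.
Final effective stress: σ'_f = σ'_0 + Δσ = 72.532 + 107 = 179.53 kPa.
Normally consolidated clay, so the full stress increment lies on the virgin compression line:
S_c = C_c·H/(1+e₀)·log₁₀(σ'_f/σ'_0) = 0.17×2.1/(1+0.85)×log₁₀(179.53/72.532)
    = 0.19297 × 0.39361 = 0.07595 m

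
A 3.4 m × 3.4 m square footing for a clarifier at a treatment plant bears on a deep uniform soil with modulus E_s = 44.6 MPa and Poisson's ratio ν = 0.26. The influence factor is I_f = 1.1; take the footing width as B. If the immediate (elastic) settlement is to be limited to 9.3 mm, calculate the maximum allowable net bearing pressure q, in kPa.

q ≈ 119 kPa

E_s = 44.6 MPa = 44600 kPa.
S_e = q·B·(1−ν²)/E_s · I_f  ⇒  q = S_e·E_s / (B·(1−ν²)·I_f).
q = 0.0093 × 44600 / (3.4 × 0.9324 × 1.1) = 118.9 kPa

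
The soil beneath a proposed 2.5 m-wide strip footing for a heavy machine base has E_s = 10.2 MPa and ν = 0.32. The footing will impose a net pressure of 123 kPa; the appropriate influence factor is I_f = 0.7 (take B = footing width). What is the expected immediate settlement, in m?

Immediate (elastic) settlement: S_e = q·B·(1−ν²)/E_s · I_f.
E_s = 10.2 MPa = 10200 kPa.
S_e = 123 × 2.5 × (1 − 0.32²) / 10200 × 0.7
    = 123 × 2.5 × 0.8976 / 10200 × 0.7
    = 0.01894 m

S_e ≈ 0.0189 m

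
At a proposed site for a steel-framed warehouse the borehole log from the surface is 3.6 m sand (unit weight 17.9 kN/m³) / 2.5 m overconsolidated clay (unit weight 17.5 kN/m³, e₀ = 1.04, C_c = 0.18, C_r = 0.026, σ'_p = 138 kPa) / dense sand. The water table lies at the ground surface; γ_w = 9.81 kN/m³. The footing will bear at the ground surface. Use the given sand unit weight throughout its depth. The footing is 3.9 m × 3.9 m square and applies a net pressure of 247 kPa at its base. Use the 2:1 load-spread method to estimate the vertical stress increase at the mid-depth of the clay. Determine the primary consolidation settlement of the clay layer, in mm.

S_c ≈ 11.3 mm

Mid-depth of clay below the ground surface: z = 3.6 + 2.5/2 = 4.85 m.
Total vertical stress at mid-clay: σ_v = 17.9×3.6 + 17.5×1.25 = 86.315 kPa.
Pore pressure: u = 9.81×(4.85 − 0) = 47.578 kPa.
Initial effective stress: σ'_0 = σ_v − u = 86.315 − 47.578 = 38.737 kPa.
Stress increase at mid-clay by the 2:1 spreading method:
Δσ = qBL/((B+z)(L+z)) = 247×3.9×3.9/((3.9+4.85)(3.9+4.85)) = 49.069 kPa
Final effective stress: σ'_f = 38.737 + 49.069 = 87.806 kPa.
σ'_f = 87.806 ≤ σ'_p = 138 kPa, so the clay remains overconsolidated and only the recompression index applies:
S_c = C_r·H/(1+e₀)·log₁₀(σ'_f/σ'_0) = 0.026×2.5/2.04×log₁₀(87.806/38.737)
    = 0.031863 × 0.3554 = 0.01132 m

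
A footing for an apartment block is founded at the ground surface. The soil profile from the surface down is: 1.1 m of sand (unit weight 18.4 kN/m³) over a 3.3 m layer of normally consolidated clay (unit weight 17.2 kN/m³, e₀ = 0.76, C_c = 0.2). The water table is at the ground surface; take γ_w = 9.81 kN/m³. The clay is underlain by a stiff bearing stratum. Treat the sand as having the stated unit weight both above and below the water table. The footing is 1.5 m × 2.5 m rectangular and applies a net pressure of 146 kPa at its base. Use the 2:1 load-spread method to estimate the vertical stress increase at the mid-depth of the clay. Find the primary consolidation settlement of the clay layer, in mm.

S_c ≈ 123 mm

Mid-depth of clay below the ground surface: z = 1.1 + 3.3/2 = 2.75 m.
Total vertical stress at mid-clay: σ_v = 18.4×1.1 + 17.2×1.65 = 48.62 kPa.
Pore pressure: u = 9.81×(2.75 − 0) = 26.978 kPa.
Initial effective stress: σ'_0 = σ_v − u = 48.62 − 26.978 = 21.642 kPa.
Stress increase at mid-clay by the 2:1 spreading method:
Δσ = qBL/((B+z)(L+z)) = 146×1.5×2.5/((1.5+2.75)(2.5+2.75)) = 24.538 kPa
Final effective stress: σ'_f = σ'_0 + Δσ = 21.642 + 24.538 = 46.18 kPa.
Normally consolidated clay, so the full stress increment lies on the virgin compression line:
S_c = C_c·H/(1+e₀)·log₁₀(σ'_f/σ'_0) = 0.2×3.3/(1+0.76)×log₁₀(46.18/21.642)
    = 0.375 × 0.32916 = 0.1234 m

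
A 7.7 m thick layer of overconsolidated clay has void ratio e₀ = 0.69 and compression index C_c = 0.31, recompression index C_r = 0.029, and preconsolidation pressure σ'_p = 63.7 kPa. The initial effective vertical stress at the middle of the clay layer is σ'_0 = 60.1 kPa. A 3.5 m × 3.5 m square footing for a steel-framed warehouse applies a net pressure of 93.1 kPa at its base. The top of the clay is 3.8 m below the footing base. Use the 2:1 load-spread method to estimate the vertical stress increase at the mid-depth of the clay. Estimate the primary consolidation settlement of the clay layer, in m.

Mid-depth of clay below the footing base: z = 3.8 + 7.7/2 = 7.65 m.
Stress increase at mid-clay by the 2:1 spreading method:
Δσ = qBL/((B+z)(L+z)) = 93.1×3.5×3.5/((3.5+7.65)(3.5+7.65)) = 9.1735 kPa
Final effective stress: σ'_f = 60.1 + 9.1735 = 69.273 kPa.
σ'_f = 69.273 > σ'_p = 63.7 kPa, so the stress path crosses the preconsolidation pressure — recompression up to σ'_p, then virgin compression beyond:
S_c = H/(1+e₀)·[C_r·log₁₀(σ'_p/σ'_0) + C_c·log₁₀(σ'_f/σ'_p)]
    = 7.7/1.69 × [0.029×log₁₀(63.7/60.1) + 0.31×log₁₀(69.273/63.7)]
    = 4.5562 × [0.00073268 + 0.011292] = 0.05479 m

S_c ≈ 0.0548 m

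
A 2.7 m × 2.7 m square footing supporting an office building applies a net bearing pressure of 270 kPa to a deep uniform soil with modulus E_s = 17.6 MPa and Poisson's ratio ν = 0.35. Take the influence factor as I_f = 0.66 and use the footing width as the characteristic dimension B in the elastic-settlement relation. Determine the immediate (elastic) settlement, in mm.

Immediate (elastic) settlement: S_e = q·B·(1−ν²)/E_s · I_f.
E_s = 17.6 MPa = 17600 kPa.
S_e = 270 × 2.7 × (1 − 0.35²) / 17600 × 0.66
    = 270 × 2.7 × 0.8775 / 17600 × 0.66
    = 0.02399 m = 23.99 mm

S_e ≈ 24 mm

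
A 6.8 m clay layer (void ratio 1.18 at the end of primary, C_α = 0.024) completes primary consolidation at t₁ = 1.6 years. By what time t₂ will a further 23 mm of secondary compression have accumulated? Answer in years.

t₂ ≈ 3.25 years

S_s = C_α·H/(1+e_p)·log₁₀(t₂/t₁) ⇒ log₁₀(t₂/t₁) = S_s·(1+e_p)/(C_α·H).
log₁₀(t₂/t₁) = 0.023 × (1+1.18) / (0.024×6.8) = 0.3072
t₂ = t₁ × 10^0.3072 = 1.6 × 2.029 = 3.246 years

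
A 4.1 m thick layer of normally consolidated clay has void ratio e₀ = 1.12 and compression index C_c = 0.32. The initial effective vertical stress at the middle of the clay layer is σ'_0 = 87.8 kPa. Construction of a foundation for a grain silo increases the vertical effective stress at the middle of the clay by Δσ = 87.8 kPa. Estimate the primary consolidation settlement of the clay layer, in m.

S_c ≈ 0.186 m

Final effective stress: σ'_f = σ'_0 + Δσ = 87.8 + 87.8 = 175.6 kPa.
Normally consolidated clay, so the full stress increment lies on the virgin compression line:
S_c = C_c·H/(1+e₀)·log₁₀(σ'_f/σ'_0) = 0.32×4.1/(1+1.12)×log₁₀(175.6/87.8)
    = 0.61887 × 0.30103 = 0.1863 m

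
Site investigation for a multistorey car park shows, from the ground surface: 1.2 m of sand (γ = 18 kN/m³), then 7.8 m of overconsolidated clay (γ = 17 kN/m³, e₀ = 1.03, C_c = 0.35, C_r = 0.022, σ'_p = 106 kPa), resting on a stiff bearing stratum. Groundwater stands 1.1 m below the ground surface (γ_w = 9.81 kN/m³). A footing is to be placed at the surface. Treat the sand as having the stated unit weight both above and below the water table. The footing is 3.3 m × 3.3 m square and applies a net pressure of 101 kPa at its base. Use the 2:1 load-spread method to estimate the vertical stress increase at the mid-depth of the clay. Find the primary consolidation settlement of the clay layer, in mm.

S_c ≈ 10.2 mm

Mid-depth of clay below the ground surface: z = 1.2 + 7.8/2 = 5.1 m.
Total vertical stress at mid-clay: σ_v = 18×1.2 + 17×3.9 = 87.9 kPa.
Pore pressure: u = 9.81×(5.1 − 1.1) = 39.24 kPa.
Initial effective stress: σ'_0 = σ_v − u = 87.9 − 39.24 = 48.66 kPa.
Stress increase at mid-clay by the 2:1 spreading method:
Δσ = qBL/((B+z)(L+z)) = 101×3.3×3.3/((3.3+5.1)(3.3+5.1)) = 15.588 kPa
Final effective stress: σ'_f = 48.66 + 15.588 = 64.248 kPa.
σ'_f = 64.248 ≤ σ'_p = 106 kPa, so the clay remains overconsolidated and only the recompression index applies:
S_c = C_r·H/(1+e₀)·log₁₀(σ'_f/σ'_0) = 0.022×7.8/2.03×log₁₀(64.248/48.66)
    = 0.084533 × 0.12069 = 0.0102 m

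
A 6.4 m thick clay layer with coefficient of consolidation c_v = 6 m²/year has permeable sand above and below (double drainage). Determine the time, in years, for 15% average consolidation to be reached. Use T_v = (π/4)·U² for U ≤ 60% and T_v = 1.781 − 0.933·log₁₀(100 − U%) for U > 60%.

t ≈ 0.0302 years

Drainage path length: H_d = H/2 = 3.2 m (double drainage).
U ≤ 60%: T_v = (π/4)·U² = (π/4)×0.15² = 0.017671.
t = T_v·H_d²/c_v = 0.017671×3.2²/6 = 0.03016 years.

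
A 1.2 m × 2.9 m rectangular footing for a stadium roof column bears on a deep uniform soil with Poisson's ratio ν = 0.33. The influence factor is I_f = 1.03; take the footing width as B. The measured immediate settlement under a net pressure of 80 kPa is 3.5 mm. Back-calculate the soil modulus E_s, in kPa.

S_e = q·B·(1−ν²)/E_s · I_f  ⇒  E_s = q·B·(1−ν²)·I_f / S_e.
E_s = 80 × 1.2 × 0.8911 × 1.03 / 0.0035 = 25170 kPa

E_s ≈ 25200 kPa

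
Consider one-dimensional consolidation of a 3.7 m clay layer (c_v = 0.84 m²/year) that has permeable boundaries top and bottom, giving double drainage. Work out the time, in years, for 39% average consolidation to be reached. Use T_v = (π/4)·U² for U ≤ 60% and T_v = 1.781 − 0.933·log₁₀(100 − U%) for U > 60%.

Drainage path length: H_d = H/2 = 1.85 m (double drainage).
U ≤ 60%: T_v = (π/4)·U² = (π/4)×0.39² = 0.11946.
t = T_v·H_d²/c_v = 0.11946×1.85²/0.84 = 0.4867 years.

t ≈ 0.487 years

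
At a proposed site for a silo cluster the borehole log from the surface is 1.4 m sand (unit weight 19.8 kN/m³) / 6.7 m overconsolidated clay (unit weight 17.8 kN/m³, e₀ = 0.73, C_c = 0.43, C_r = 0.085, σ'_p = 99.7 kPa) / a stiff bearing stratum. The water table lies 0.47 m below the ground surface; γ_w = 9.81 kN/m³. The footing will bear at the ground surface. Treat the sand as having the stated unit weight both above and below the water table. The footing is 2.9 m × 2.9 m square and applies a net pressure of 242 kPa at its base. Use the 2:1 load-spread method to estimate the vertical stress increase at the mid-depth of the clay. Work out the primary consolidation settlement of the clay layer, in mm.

Mid-depth of clay below the ground surface: z = 1.4 + 6.7/2 = 4.75 m.
Total vertical stress at mid-clay: σ_v = 19.8×1.4 + 17.8×3.35 = 87.35 kPa.
Pore pressure: u = 9.81×(4.75 − 0.47) = 41.987 kPa.
Initial effective stress: σ'_0 = σ_v − u = 87.35 − 41.987 = 45.363 kPa.
Stress increase at mid-clay by the 2:1 spreading method:
Δσ = qBL/((B+z)(L+z)) = 242×2.9×2.9/((2.9+4.75)(2.9+4.75)) = 34.777 kPa
Final effective stress: σ'_f = 45.363 + 34.777 = 80.14 kPa.
σ'_f = 80.14 ≤ σ'_p = 99.7 kPa, so the clay remains overconsolidated and only the recompression index applies:
S_c = C_r·H/(1+e₀)·log₁₀(σ'_f/σ'_0) = 0.085×6.7/1.73×log₁₀(80.14/45.363)
    = 0.32919 × 0.24715 = 0.08136 m

S_c ≈ 81.4 mm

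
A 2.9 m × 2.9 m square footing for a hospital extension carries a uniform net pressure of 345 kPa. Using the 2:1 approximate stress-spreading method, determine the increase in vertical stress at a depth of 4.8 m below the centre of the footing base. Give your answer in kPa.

By the 2:1 method the load spreads at 1 horizontal : 2 vertical, so at depth z the loaded area has grown by z in each plan dimension:
Δσ = qBL/((B+z)(L+z)) = 345×2.9×2.9/((2.9+4.8)(2.9+4.8)) = 48.937 kPa

Δσ_z ≈ 48.9 kPa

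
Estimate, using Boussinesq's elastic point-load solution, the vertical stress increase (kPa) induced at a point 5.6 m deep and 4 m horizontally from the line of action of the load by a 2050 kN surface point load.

Δσ_z ≈ 11.1 kPa

Boussinesq vertical stress below a point load on an elastic half-space:
Δσ_z = 3P/(2πz²) · [1 + (r/z)²]^(−5/2)
r/z = 4/5.6 = 0.71429; [1+(r/z)²]^(−5/2) = 0.35679.
Δσ_z = 3×2050/(2π×5.6²) × 0.35679 = 31.212 × 0.35679 = 11.14 kPa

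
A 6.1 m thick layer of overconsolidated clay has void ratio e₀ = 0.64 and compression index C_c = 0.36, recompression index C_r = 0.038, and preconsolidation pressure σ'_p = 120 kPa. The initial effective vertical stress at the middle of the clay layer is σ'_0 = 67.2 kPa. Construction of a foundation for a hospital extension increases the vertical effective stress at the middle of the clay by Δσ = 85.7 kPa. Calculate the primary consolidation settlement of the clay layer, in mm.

S_c ≈ 176 mm

Final effective stress: σ'_f = 67.2 + 85.7 = 152.9 kPa.
σ'_f = 152.9 > σ'_p = 120 kPa, so the stress path crosses the preconsolidation pressure — recompression up to σ'_p, then virgin compression beyond:
S_c = H/(1+e₀)·[C_r·log₁₀(σ'_p/σ'_0) + C_c·log₁₀(σ'_f/σ'_p)]
    = 6.1/1.64 × [0.038×log₁₀(120/67.2) + 0.36×log₁₀(152.9/120)]
    = 3.7195 × [0.0095689 + 0.037881] = 0.1765 m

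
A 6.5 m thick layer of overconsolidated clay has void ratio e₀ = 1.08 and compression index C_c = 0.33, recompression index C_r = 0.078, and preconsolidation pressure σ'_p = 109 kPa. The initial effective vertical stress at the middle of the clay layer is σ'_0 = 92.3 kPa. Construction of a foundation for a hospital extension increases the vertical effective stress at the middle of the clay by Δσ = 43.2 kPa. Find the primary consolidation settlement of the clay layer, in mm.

Final effective stress: σ'_f = 92.3 + 43.2 = 135.5 kPa.
σ'_f = 135.5 > σ'_p = 109 kPa, so the stress path crosses the preconsolidation pressure — recompression up to σ'_p, then virgin compression beyond:
S_c = H/(1+e₀)·[C_r·log₁₀(σ'_p/σ'_0) + C_c·log₁₀(σ'_f/σ'_p)]
    = 6.5/2.08 × [0.078×log₁₀(109/92.3) + 0.33×log₁₀(135.5/109)]
    = 3.125 × [0.0056335 + 0.031189] = 0.1151 m

S_c ≈ 115 mm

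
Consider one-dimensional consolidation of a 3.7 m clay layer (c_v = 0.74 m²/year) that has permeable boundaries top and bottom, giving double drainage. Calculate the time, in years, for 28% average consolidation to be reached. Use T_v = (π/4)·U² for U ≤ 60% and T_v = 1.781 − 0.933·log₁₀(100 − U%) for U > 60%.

Drainage path length: H_d = H/2 = 1.85 m (double drainage).
U ≤ 60%: T_v = (π/4)·U² = (π/4)×0.28² = 0.061575.
t = T_v·H_d²/c_v = 0.061575×1.85²/0.74 = 0.2848 years.

t ≈ 0.285 years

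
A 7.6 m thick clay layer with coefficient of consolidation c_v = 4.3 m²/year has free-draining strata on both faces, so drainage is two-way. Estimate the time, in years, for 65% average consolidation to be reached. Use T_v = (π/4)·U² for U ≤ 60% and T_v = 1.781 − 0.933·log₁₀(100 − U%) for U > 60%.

t ≈ 1.14 years

Drainage path length: H_d = H/2 = 3.8 m (double drainage).
U > 60%: T_v = 1.781 − 0.933·log₁₀(100 − 65) = 0.34038.
t = T_v·H_d²/c_v = 0.34038×3.8²/4.3 = 1.143 years.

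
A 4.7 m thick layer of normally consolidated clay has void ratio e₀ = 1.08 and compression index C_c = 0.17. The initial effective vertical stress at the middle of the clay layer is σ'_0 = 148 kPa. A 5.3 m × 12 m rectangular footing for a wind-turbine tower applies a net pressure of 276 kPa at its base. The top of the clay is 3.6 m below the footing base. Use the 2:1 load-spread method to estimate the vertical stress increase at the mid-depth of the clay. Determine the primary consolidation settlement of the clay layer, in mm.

Mid-depth of clay below the footing base: z = 3.6 + 4.7/2 = 5.95 m.
Stress increase at mid-clay by the 2:1 spreading method:
Δσ = qBL/((B+z)(L+z)) = 276×5.3×12/((5.3+5.95)(12+5.95)) = 86.926 kPa
Final effective stress: σ'_f = σ'_0 + Δσ = 148 + 86.926 = 234.93 kPa.
Normally consolidated clay, so the full stress increment lies on the virgin compression line:
S_c = C_c·H/(1+e₀)·log₁₀(σ'_f/σ'_0) = 0.17×4.7/(1+1.08)×log₁₀(234.93/148)
    = 0.38413 × 0.20068 = 0.07709 m

S_c ≈ 77.1 mm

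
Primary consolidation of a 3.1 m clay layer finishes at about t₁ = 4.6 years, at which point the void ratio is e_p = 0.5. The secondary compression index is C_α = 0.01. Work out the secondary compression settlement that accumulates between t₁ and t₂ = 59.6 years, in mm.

Secondary compression: S_s = C_α·H/(1+e_p)·log₁₀(t₂/t₁)
S_s = 0.01×3.1/(1+0.5)×log₁₀(59.6/4.6)
    = 0.02067 × 1.112 = 0.02299 m

S_s ≈ 23 mm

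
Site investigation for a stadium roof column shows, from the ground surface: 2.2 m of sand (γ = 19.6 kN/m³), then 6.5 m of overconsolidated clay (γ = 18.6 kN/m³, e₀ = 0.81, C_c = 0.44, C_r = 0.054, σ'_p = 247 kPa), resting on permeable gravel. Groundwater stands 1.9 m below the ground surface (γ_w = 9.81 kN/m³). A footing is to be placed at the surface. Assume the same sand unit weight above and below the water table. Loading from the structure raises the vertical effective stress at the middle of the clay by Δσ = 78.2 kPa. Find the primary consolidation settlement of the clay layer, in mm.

Mid-depth of clay below the ground surface: z = 2.2 + 6.5/2 = 5.45 m.
Total vertical stress at mid-clay: σ_v = 19.6×2.2 + 18.6×3.25 = 103.57 kPa.
Pore pressure: u = 9.81×(5.45 − 1.9) = 34.825 kPa.
Initial effective stress: σ'_0 = σ_v − u = 103.57 − 34.825 = 68.745 kPa.
Final effective stress: σ'_f = 68.745 + 78.2 = 146.94 kPa.
σ'_f = 146.94 ≤ σ'_p = 247 kPa, so the clay remains overconsolidated and only the recompression index applies:
S_c = C_r·H/(1+e₀)·log₁₀(σ'_f/σ'_0) = 0.054×6.5/1.81×log₁₀(146.94/68.745)
    = 0.19392 × 0.3299 = 0.06398 m

S_c ≈ 64 mm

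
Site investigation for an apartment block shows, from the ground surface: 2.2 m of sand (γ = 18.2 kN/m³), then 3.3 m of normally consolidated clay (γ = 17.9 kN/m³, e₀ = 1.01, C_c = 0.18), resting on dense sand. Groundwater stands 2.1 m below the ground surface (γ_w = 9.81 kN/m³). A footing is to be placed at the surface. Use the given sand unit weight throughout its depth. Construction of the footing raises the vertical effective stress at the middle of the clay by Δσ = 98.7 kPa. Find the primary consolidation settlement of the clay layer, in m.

Mid-depth of clay below the ground surface: z = 2.2 + 3.3/2 = 3.85 m.
Total vertical stress at mid-clay: σ_v = 18.2×2.2 + 17.9×1.65 = 69.575 kPa.
Pore pressure: u = 9.81×(3.85 − 2.1) = 17.168 kPa.
Initial effective stress: σ'_0 = σ_v − u = 69.575 − 17.168 = 52.407 kPa.
Final effective stress: σ'_f = σ'_0 + Δσ = 52.407 + 98.7 = 151.11 kPa.
Normally consolidated clay, so the full stress increment lies on the virgin compression line:
S_c = C_c·H/(1+e₀)·log₁₀(σ'_f/σ'_0) = 0.18×3.3/(1+1.01)×log₁₀(151.11/52.407)
    = 0.29552 × 0.4599 = 0.1359 m

S_c ≈ 0.136 m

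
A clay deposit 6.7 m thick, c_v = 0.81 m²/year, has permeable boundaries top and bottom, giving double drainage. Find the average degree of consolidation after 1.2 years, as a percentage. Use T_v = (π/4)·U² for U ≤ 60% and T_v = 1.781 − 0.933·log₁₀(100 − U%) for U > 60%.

U ≈ 33.2 %

Drainage path length: H_d = H/2 = 3.35 m (double drainage).
T_v = c_v·t/H_d² = 0.81×1.2/3.35² = 0.086612.
T_v = 0.086612 corresponds to the U ≤ 60% branch:
U = √(4T_v/π) = 0.3321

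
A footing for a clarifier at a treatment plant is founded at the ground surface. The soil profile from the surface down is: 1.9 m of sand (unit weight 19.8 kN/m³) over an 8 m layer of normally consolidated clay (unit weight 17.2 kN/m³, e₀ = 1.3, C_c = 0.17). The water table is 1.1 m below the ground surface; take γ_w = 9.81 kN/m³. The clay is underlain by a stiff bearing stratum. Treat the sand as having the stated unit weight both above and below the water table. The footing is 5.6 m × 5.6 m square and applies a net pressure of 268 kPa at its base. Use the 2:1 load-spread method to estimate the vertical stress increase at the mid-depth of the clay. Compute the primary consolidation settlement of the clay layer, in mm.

S_c ≈ 187 mm

Mid-depth of clay below the ground surface: z = 1.9 + 8/2 = 5.9 m.
Total vertical stress at mid-clay: σ_v = 19.8×1.9 + 17.2×4 = 106.42 kPa.
Pore pressure: u = 9.81×(5.9 − 1.1) = 47.088 kPa.
Initial effective stress: σ'_0 = σ_v − u = 106.42 − 47.088 = 59.332 kPa.
Stress increase at mid-clay by the 2:1 spreading method:
Δσ = qBL/((B+z)(L+z)) = 268×5.6×5.6/((5.6+5.9)(5.6+5.9)) = 63.55 kPa
Final effective stress: σ'_f = σ'_0 + Δσ = 59.332 + 63.55 = 122.88 kPa.
Normally consolidated clay, so the full stress increment lies on the virgin compression line:
S_c = C_c·H/(1+e₀)·log₁₀(σ'_f/σ'_0) = 0.17×8/(1+1.3)×log₁₀(122.88/59.332)
    = 0.5913 × 0.31619 = 0.187 m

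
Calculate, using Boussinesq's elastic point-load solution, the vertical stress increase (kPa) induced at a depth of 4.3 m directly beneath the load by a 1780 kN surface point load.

Boussinesq vertical stress below a point load on an elastic half-space:
Δσ_z = 3P/(2πz²) · [1 + (r/z)²]^(−5/2)
r/z = 0/4.3 = 0; [1+(r/z)²]^(−5/2) = 1.
Δσ_z = 3×1780/(2π×4.3²) × 1 = 45.965 × 1 = 45.97 kPa

Δσ_z ≈ 46 kPa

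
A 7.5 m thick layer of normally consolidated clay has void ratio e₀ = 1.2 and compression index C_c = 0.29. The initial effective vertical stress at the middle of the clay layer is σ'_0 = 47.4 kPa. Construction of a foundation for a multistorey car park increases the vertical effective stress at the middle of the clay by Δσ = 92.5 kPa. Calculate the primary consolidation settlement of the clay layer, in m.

Final effective stress: σ'_f = σ'_0 + Δσ = 47.4 + 92.5 = 139.9 kPa.
Normally consolidated clay, so the full stress increment lies on the virgin compression line:
S_c = C_c·H/(1+e₀)·log₁₀(σ'_f/σ'_0) = 0.29×7.5/(1+1.2)×log₁₀(139.9/47.4)
    = 0.98864 × 0.47004 = 0.4647 m

S_c ≈ 0.465 m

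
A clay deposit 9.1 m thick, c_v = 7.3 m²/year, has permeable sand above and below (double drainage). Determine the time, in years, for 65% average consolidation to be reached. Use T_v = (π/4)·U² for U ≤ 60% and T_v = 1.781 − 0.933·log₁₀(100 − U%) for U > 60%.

Drainage path length: H_d = H/2 = 4.55 m (double drainage).
U > 60%: T_v = 1.781 − 0.933·log₁₀(100 − 65) = 0.34038.
t = T_v·H_d²/c_v = 0.34038×4.55²/7.3 = 0.9653 years.

t ≈ 0.965 years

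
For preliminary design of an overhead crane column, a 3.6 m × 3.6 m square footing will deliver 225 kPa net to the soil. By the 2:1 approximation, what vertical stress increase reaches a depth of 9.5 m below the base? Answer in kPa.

Δσ_z ≈ 17 kPa

By the 2:1 method the load spreads at 1 horizontal : 2 vertical, so at depth z the loaded area has grown by z in each plan dimension:
Δσ = qBL/((B+z)(L+z)) = 225×3.6×3.6/((3.6+9.5)(3.6+9.5)) = 16.992 kPa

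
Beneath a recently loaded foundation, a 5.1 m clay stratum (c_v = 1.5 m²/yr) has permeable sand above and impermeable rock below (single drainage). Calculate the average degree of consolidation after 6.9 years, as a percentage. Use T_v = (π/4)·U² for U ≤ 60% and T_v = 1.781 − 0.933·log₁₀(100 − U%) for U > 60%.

Drainage path length: H_d = H = 5.1 m (single drainage).
T_v = c_v·t/H_d² = 1.5×6.9/5.1² = 0.39792.
T_v = 0.39792 corresponds to the U > 60% branch:
U = 1 − 10^((1.781 − T_v)/0.933)/100 = 0.6963

U ≈ 69.6 %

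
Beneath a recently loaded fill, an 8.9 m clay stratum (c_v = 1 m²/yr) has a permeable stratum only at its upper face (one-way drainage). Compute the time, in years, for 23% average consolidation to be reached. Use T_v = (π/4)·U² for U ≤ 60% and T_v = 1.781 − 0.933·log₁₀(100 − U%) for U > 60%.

Drainage path length: H_d = H = 8.9 m (single drainage).
U ≤ 60%: T_v = (π/4)·U² = (π/4)×0.23² = 0.041548.
t = T_v·H_d²/c_v = 0.041548×8.9²/1 = 3.291 years.

t ≈ 3.29 years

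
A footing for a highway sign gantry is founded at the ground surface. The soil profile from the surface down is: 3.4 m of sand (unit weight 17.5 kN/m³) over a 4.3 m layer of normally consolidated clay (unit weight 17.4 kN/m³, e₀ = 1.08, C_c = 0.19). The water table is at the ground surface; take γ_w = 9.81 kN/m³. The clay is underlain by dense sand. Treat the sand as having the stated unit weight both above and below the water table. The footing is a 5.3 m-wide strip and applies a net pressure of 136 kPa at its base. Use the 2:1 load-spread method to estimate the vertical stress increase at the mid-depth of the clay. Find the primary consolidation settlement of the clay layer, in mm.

Mid-depth of clay below the ground surface: z = 3.4 + 4.3/2 = 5.55 m.
Total vertical stress at mid-clay: σ_v = 17.5×3.4 + 17.4×2.15 = 96.91 kPa.
Pore pressure: u = 9.81×(5.55 − 0) = 54.446 kPa.
Initial effective stress: σ'_0 = σ_v − u = 96.91 − 54.446 = 42.464 kPa.
Stress increase at mid-clay by the 2:1 spreading method:
Δσ = qB/(B+z) = 136×5.3/(5.3+5.55) = 66.433 kPa
Final effective stress: σ'_f = σ'_0 + Δσ = 42.464 + 66.433 = 108.9 kPa.
Normally consolidated clay, so the full stress increment lies on the virgin compression line:
S_c = C_c·H/(1+e₀)·log₁₀(σ'_f/σ'_0) = 0.19×4.3/(1+1.08)×log₁₀(108.9/42.464)
    = 0.39279 × 0.40901 = 0.1607 m

S_c ≈ 161 mm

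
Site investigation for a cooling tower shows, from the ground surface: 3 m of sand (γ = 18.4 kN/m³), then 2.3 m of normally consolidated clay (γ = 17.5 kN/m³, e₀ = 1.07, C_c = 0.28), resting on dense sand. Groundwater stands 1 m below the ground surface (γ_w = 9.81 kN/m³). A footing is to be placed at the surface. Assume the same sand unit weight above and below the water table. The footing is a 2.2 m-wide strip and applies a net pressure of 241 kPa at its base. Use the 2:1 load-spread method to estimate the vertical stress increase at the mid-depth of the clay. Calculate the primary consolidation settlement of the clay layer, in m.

S_c ≈ 0.143 m

Mid-depth of clay below the ground surface: z = 3 + 2.3/2 = 4.15 m.
Total vertical stress at mid-clay: σ_v = 18.4×3 + 17.5×1.15 = 75.325 kPa.
Pore pressure: u = 9.81×(4.15 − 1) = 30.902 kPa.
Initial effective stress: σ'_0 = σ_v − u = 75.325 − 30.902 = 44.423 kPa.
Stress increase at mid-clay by the 2:1 spreading method:
Δσ = qB/(B+z) = 241×2.2/(2.2+4.15) = 83.496 kPa
Final effective stress: σ'_f = σ'_0 + Δσ = 44.423 + 83.496 = 127.92 kPa.
Normally consolidated clay, so the full stress increment lies on the virgin compression line:
S_c = C_c·H/(1+e₀)·log₁₀(σ'_f/σ'_0) = 0.28×2.3/(1+1.07)×log₁₀(127.92/44.423)
    = 0.31111 × 0.45933 = 0.1429 m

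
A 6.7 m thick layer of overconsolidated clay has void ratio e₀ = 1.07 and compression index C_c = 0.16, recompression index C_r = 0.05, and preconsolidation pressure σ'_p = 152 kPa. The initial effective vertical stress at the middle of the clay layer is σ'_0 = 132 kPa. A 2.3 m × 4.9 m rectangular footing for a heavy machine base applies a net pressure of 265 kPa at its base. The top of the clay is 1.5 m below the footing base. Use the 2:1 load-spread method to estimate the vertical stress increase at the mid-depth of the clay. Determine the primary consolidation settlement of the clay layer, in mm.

Mid-depth of clay below the footing base: z = 1.5 + 6.7/2 = 4.85 m.
Stress increase at mid-clay by the 2:1 spreading method:
Δσ = qBL/((B+z)(L+z)) = 265×2.3×4.9/((2.3+4.85)(4.9+4.85)) = 42.841 kPa
Final effective stress: σ'_f = 132 + 42.841 = 174.84 kPa.
σ'_f = 174.84 > σ'_p = 152 kPa, so the stress path crosses the preconsolidation pressure — recompression up to σ'_p, then virgin compression beyond:
S_c = H/(1+e₀)·[C_r·log₁₀(σ'_p/σ'_0) + C_c·log₁₀(σ'_f/σ'_p)]
    = 6.7/2.07 × [0.05×log₁₀(152/132) + 0.16×log₁₀(174.84/152)]
    = 3.2367 × [0.0030635 + 0.0097276] = 0.0414 m

S_c ≈ 41.4 mm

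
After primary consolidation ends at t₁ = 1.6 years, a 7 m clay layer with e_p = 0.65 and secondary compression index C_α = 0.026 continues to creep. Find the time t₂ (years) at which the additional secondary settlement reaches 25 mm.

S_s = C_α·H/(1+e_p)·log₁₀(t₂/t₁) ⇒ log₁₀(t₂/t₁) = S_s·(1+e_p)/(C_α·H).
log₁₀(t₂/t₁) = 0.025 × (1+0.65) / (0.026×7) = 0.2266
t₂ = t₁ × 10^0.2266 = 1.6 × 1.685 = 2.696 years

t₂ ≈ 2.7 years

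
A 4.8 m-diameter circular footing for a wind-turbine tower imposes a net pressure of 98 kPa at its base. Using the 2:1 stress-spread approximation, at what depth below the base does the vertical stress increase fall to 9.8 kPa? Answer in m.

z ≈ 10.4 m

2:1 spreading — at depth z the loaded area has grown by z in each plan dimension:
qD²/(D+z)² = Δσ_z ⇒ z = D(√(q/Δσ_z) − 1) = 4.8×(√(98/9.8) − 1) = 10.38 m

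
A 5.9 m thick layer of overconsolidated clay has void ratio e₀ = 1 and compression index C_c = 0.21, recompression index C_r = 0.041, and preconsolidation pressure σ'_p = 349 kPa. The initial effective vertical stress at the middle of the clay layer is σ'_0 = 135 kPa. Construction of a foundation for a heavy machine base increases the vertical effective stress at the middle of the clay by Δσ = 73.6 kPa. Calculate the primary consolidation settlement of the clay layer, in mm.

Final effective stress: σ'_f = 135 + 73.6 = 208.6 kPa.
σ'_f = 208.6 ≤ σ'_p = 349 kPa, so the clay remains overconsolidated and only the recompression index applies:
S_c = C_r·H/(1+e₀)·log₁₀(σ'_f/σ'_0) = 0.041×5.9/2×log₁₀(208.6/135)
    = 0.12095 × 0.18898 = 0.02286 m

S_c ≈ 22.9 mm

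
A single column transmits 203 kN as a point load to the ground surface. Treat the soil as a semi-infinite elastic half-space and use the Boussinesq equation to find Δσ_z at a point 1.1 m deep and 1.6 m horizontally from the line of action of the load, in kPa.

Δσ_z ≈ 4.67 kPa

Boussinesq vertical stress below a point load on an elastic half-space:
Δσ_z = 3P/(2πz²) · [1 + (r/z)²]^(−5/2)
r/z = 1.6/1.1 = 1.4545; [1+(r/z)²]^(−5/2) = 0.058359.
Δσ_z = 3×203/(2π×1.1²) × 0.058359 = 80.104 × 0.058359 = 4.675 kPa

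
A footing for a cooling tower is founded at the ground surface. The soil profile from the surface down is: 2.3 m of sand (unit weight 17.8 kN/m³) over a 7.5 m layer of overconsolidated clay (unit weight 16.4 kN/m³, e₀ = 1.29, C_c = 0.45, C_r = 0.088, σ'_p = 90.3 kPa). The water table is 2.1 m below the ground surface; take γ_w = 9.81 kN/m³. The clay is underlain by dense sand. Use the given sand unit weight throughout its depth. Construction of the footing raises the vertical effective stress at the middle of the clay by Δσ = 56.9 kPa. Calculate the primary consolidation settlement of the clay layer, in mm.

S_c ≈ 229 mm

Mid-depth of clay below the ground surface: z = 2.3 + 7.5/2 = 6.05 m.
Total vertical stress at mid-clay: σ_v = 17.8×2.3 + 16.4×3.75 = 102.44 kPa.
Pore pressure: u = 9.81×(6.05 − 2.1) = 38.75 kPa.
Initial effective stress: σ'_0 = σ_v − u = 102.44 − 38.75 = 63.69 kPa.
Final effective stress: σ'_f = 63.69 + 56.9 = 120.59 kPa.
σ'_f = 120.59 > σ'_p = 90.3 kPa, so the stress path crosses the preconsolidation pressure — recompression up to σ'_p, then virgin compression beyond:
S_c = H/(1+e₀)·[C_r·log₁₀(σ'_p/σ'_0) + C_c·log₁₀(σ'_f/σ'_p)]
    = 7.5/2.29 × [0.088×log₁₀(90.3/63.69) + 0.45×log₁₀(120.59/90.3)]
    = 3.2751 × [0.013342 + 0.056531] = 0.2288 m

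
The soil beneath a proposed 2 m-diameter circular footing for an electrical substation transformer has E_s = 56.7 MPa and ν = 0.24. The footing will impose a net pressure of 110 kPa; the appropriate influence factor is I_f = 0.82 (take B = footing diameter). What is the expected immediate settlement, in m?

S_e ≈ 0.003 m

Immediate (elastic) settlement: S_e = q·B·(1−ν²)/E_s · I_f.
E_s = 56.7 MPa = 56700 kPa.
S_e = 110 × 2 × (1 − 0.24²) / 56700 × 0.82
    = 110 × 2 × 0.9424 / 56700 × 0.82
    = 0.002998 m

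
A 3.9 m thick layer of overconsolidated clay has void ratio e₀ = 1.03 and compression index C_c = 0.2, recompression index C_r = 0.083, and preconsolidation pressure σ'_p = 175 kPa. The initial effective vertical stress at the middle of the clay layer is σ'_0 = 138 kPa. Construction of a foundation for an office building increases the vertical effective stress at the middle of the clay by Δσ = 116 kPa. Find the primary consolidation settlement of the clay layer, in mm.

Final effective stress: σ'_f = 138 + 116 = 254 kPa.
σ'_f = 254 > σ'_p = 175 kPa, so the stress path crosses the preconsolidation pressure — recompression up to σ'_p, then virgin compression beyond:
S_c = H/(1+e₀)·[C_r·log₁₀(σ'_p/σ'_0) + C_c·log₁₀(σ'_f/σ'_p)]
    = 3.9/2.03 × [0.083×log₁₀(175/138) + 0.2×log₁₀(254/175)]
    = 1.9212 × [0.0085622 + 0.032359] = 0.07862 m

S_c ≈ 78.6 mm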